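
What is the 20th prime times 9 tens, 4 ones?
Convert the 20th prime (prime index) → 71 (decimal)
Convert 9 tens, 4 ones (place-value notation) → 9×10 + 4 = 94 (decimal)
Compute 71 × 94 = 6674
6674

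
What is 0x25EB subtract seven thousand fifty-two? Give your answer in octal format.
Convert 0x25EB (hexadecimal) → 2×4096 + 5×256 + 14×16 + 11 = 9707 (decimal)
Convert seven thousand fifty-two (English words) → 7×1000 + 52 = 7052 (decimal)
Compute 9707 - 7052 = 2655
Convert 2655 (decimal) → 2655 = 5×512 + 1×64 + 3×8 + 7 → 0o5137 (octal)
0o5137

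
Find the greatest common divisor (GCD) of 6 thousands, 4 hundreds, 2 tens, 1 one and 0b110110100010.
Convert 6 thousands, 4 hundreds, 2 tens, 1 one (place-value notation) → 6×1000 + 4×100 + 2×10 + 1 = 6421 (decimal)
Convert 0b110110100010 (binary) → 2048 + 1024 + 256 + 128 + 32 + 2 = 3490 (decimal)
Compute gcd(6421, 3490) = 1
1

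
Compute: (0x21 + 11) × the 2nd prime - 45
Convert 0x21 (hexadecimal) → 2×16 + 1 = 33 (decimal)
Convert the 2nd prime (prime index) → 3 (decimal)
Expression in decimal: (33 + 11) × 3 - 45
Parentheses first: 33 + 11 = 44
Multiply: 44 × 3 = 132
Subtract: 132 - 45 = 87
87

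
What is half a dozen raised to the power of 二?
Convert half a dozen (colloquial) → 6 (decimal)
Convert 二 (Chinese numeral) → 2 (decimal)
Compute 6 ^ 2 = 36
36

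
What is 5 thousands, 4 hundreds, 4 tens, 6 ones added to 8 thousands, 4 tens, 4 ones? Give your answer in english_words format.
Convert 5 thousands, 4 hundreds, 4 tens, 6 ones (place-value notation) → 5×1000 + 4×100 + 4×10 + 6 = 5446 (decimal)
Convert 8 thousands, 4 tens, 4 ones (place-value notation) → 8×1000 + 4×10 + 4 = 8044 (decimal)
Compute 5446 + 8044 = 13490
Convert 13490 (decimal) → 13490 = 13×1000 + 4×100 + 90 → thirteen thousand four hundred ninety (English words)
thirteen thousand four hundred ninety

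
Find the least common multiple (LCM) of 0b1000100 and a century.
Convert 0b1000100 (binary) → 64 + 4 = 68 (decimal)
Convert a century (colloquial) → 100 (decimal)
Compute lcm(68, 100) = 1700
1700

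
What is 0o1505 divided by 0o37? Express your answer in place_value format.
Convert 0o1505 (octal) → 1×512 + 5×64 + 5 = 837 (decimal)
Convert 0o37 (octal) → 3×8 + 7 = 31 (decimal)
Compute 837 ÷ 31 = 27
Convert 27 (decimal) → 27 = 2×10 + 7 → 2 tens, 7 ones (place-value notation)
2 tens, 7 ones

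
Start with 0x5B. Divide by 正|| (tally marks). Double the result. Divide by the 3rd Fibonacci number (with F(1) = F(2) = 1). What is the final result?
Convert 0x5B (hexadecimal) → 5×16 + 11 = 91 (decimal)
Start: 91
Convert 正|| (tally marks) → 5 + 2 = 7 (decimal)
91 ÷ 7 = 13
13 × 2 = 26
Convert the 3rd Fibonacci number (with F(1) = F(2) = 1) (Fibonacci index) → 1, 1, 2 → 2 (decimal)
26 ÷ 2 = 13
13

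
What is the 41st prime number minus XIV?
The 41st prime number = 179
Convert XIV (Roman numeral) → 10 + 4 = 14 (decimal)
Compute 179 - 14 = 165
165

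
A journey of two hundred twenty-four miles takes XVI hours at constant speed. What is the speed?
Convert two hundred twenty-four (English words) → 2×100 + 24 = 224 (decimal)
Convert XVI (Roman numeral) → 10 + 5 + 1 = 16 (decimal)
Compute 224 ÷ 16 = 14
14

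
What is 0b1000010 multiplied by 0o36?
Convert 0b1000010 (binary) → 64 + 2 = 66 (decimal)
Convert 0o36 (octal) → 3×8 + 6 = 30 (decimal)
Compute 66 × 30 = 1980
1980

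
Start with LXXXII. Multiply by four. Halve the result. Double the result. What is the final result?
Convert LXXXII (Roman numeral) → 50 + 10 + 10 + 10 + 1 + 1 = 82 (decimal)
Start: 82
Convert four (English words) → 4 (decimal)
82 × 4 = 328
328 ÷ 2 = 164
164 × 2 = 328
328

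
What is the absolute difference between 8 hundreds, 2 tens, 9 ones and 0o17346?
Convert 8 hundreds, 2 tens, 9 ones (place-value notation) → 8×100 + 2×10 + 9 = 829 (decimal)
Convert 0o17346 (octal) → 1×4096 + 7×512 + 3×64 + 4×8 + 6 = 7910 (decimal)
Compute |829 - 7910| = 7081
7081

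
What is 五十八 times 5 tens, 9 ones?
Convert 五十八 (Chinese numeral) → 5×10 + 8 = 58 (decimal)
Convert 5 tens, 9 ones (place-value notation) → 5×10 + 9 = 59 (decimal)
Compute 58 × 59 = 3422
3422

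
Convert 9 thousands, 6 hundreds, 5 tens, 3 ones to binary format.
Convert 9 thousands, 6 hundreds, 5 tens, 3 ones (place-value notation) → 9×1000 + 6×100 + 5×10 + 3 = 9653 (decimal)
Convert 9653 (decimal) → 9653 = 8192 + 1024 + 256 + 128 + 32 + 16 + 4 + 1 → 0b10010110110101 (binary)
0b10010110110101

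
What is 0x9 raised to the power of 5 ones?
Convert 0x9 (hexadecimal) → 9 (decimal)
Convert 5 ones (place-value notation) → 5 (decimal)
Compute 9 ^ 5 = 59049
59049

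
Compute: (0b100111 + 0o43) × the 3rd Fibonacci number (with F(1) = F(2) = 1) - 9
Convert 0b100111 (binary) → 32 + 4 + 2 + 1 = 39 (decimal)
Convert 0o43 (octal) → 4×8 + 3 = 35 (decimal)
Convert the 3rd Fibonacci number (with F(1) = F(2) = 1) (Fibonacci index) → 1, 1, 2 → 2 (decimal)
Expression in decimal: (39 + 35) × 2 - 9
Parentheses first: 39 + 35 = 74
Multiply: 74 × 2 = 148
Subtract: 148 - 9 = 139
139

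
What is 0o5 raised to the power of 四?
Convert 0o5 (octal) → 5 (decimal)
Convert 四 (Chinese numeral) → 4 (decimal)
Compute 5 ^ 4 = 625
625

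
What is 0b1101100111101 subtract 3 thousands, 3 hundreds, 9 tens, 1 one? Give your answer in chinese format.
Convert 0b1101100111101 (binary) → 4096 + 2048 + 512 + 256 + 32 + 16 + 8 + 4 + 1 = 6973 (decimal)
Convert 3 thousands, 3 hundreds, 9 tens, 1 one (place-value notation) → 3×1000 + 3×100 + 9×10 + 1 = 3391 (decimal)
Compute 6973 - 3391 = 3582
Convert 3582 (decimal) → 3582 = 3×1000 + 5×100 + 8×10 + 2 → 三千五百八十二 (Chinese numeral)
三千五百八十二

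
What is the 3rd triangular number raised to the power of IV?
Convert the 3rd triangular number (triangular index) → 3×4/2 = 6 (decimal)
Convert IV (Roman numeral) → 4 (decimal)
Compute 6 ^ 4 = 1296
1296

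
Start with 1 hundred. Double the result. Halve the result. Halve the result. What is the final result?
Convert 1 hundred (place-value notation) → 1×100 = 100 (decimal)
Start: 100
100 × 2 = 200
200 ÷ 2 = 100
100 ÷ 2 = 50
50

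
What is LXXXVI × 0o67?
Convert LXXXVI (Roman numeral) → 50 + 10 + 10 + 10 + 5 + 1 = 86 (decimal)
Convert 0o67 (octal) → 6×8 + 7 = 55 (decimal)
Compute 86 × 55 = 4730
4730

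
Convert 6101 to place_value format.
Convert 6101 (decimal) → 6101 = 6×1000 + 1×100 + 1 → 6 thousands, 1 hundred, 1 one (place-value notation)
6 thousands, 1 hundred, 1 one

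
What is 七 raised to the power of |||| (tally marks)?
Convert 七 (Chinese numeral) → 7 (decimal)
Convert |||| (tally marks) → 4 (decimal)
Compute 7 ^ 4 = 2401
2401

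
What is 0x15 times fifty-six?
Convert 0x15 (hexadecimal) → 1×16 + 5 = 21 (decimal)
Convert fifty-six (English words) → 56 (decimal)
Compute 21 × 56 = 1176
1176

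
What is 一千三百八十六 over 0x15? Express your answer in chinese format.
Convert 一千三百八十六 (Chinese numeral) → 1×1000 + 3×100 + 8×10 + 6 = 1386 (decimal)
Convert 0x15 (hexadecimal) → 1×16 + 5 = 21 (decimal)
Compute 1386 ÷ 21 = 66
Convert 66 (decimal) → 66 = 6×10 + 6 → 六十六 (Chinese numeral)
六十六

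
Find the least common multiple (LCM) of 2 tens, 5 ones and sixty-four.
Convert 2 tens, 5 ones (place-value notation) → 2×10 + 5 = 25 (decimal)
Convert sixty-four (English words) → 64 (decimal)
Compute lcm(25, 64) = 1600
1600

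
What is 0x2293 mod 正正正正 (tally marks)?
Convert 0x2293 (hexadecimal) → 2×4096 + 2×256 + 9×16 + 3 = 8851 (decimal)
Convert 正正正正 (tally marks) → 5 + 5 + 5 + 5 = 20 (decimal)
Compute 8851 mod 20 = 11
11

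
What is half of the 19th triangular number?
The 19th triangular number = 19×20/2 = 190
Compute 190 ÷ 2 = 95
95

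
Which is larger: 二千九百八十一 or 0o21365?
Convert 二千九百八十一 (Chinese numeral) → 2×1000 + 9×100 + 8×10 + 1 = 2981 (decimal)
Convert 0o21365 (octal) → 2×4096 + 1×512 + 3×64 + 6×8 + 5 = 8949 (decimal)
Compare 2981 vs 8949: larger = 8949
8949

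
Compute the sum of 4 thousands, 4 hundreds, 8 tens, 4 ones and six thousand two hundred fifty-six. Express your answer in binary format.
Convert 4 thousands, 4 hundreds, 8 tens, 4 ones (place-value notation) → 4×1000 + 4×100 + 8×10 + 4 = 4484 (decimal)
Convert six thousand two hundred fifty-six (English words) → 6×1000 + 2×100 + 56 = 6256 (decimal)
Compute 4484 + 6256 = 10740
Convert 10740 (decimal) → 10740 = 8192 + 2048 + 256 + 128 + 64 + 32 + 16 + 4 → 0b10100111110100 (binary)
0b10100111110100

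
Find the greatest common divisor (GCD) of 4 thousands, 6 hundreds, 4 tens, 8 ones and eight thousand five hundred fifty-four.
Convert 4 thousands, 6 hundreds, 4 tens, 8 ones (place-value notation) → 4×1000 + 6×100 + 4×10 + 8 = 4648 (decimal)
Convert eight thousand five hundred fifty-four (English words) → 8×1000 + 5×100 + 54 = 8554 (decimal)
Compute gcd(4648, 8554) = 14
14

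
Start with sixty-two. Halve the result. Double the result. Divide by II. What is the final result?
Convert sixty-two (English words) → 62 (decimal)
Start: 62
62 ÷ 2 = 31
31 × 2 = 62
Convert II (Roman numeral) → 1 + 1 = 2 (decimal)
62 ÷ 2 = 31
31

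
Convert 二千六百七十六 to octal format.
Convert 二千六百七十六 (Chinese numeral) → 2×1000 + 6×100 + 7×10 + 6 = 2676 (decimal)
Convert 2676 (decimal) → 2676 = 5×512 + 1×64 + 6×8 + 4 → 0o5164 (octal)
0o5164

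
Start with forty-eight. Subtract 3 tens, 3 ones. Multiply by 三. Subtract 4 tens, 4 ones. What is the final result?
Convert forty-eight (English words) → 48 (decimal)
Start: 48
Convert 3 tens, 3 ones (place-value notation) → 3×10 + 3 = 33 (decimal)
48 - 33 = 15
Convert 三 (Chinese numeral) → 3 (decimal)
15 × 3 = 45
Convert 4 tens, 4 ones (place-value notation) → 4×10 + 4 = 44 (decimal)
45 - 44 = 1
1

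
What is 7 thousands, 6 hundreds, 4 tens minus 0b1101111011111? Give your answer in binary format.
Convert 7 thousands, 6 hundreds, 4 tens (place-value notation) → 7×1000 + 6×100 + 4×10 = 7640 (decimal)
Convert 0b1101111011111 (binary) → 4096 + 2048 + 512 + 256 + 128 + 64 + 16 + 8 + 4 + 2 + 1 = 7135 (decimal)
Compute 7640 - 7135 = 505
Convert 505 (decimal) → 505 = 256 + 128 + 64 + 32 + 16 + 8 + 1 → 0b111111001 (binary)
0b111111001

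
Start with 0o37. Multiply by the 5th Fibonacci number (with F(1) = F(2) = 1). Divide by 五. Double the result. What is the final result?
Convert 0o37 (octal) → 3×8 + 7 = 31 (decimal)
Start: 31
Convert the 5th Fibonacci number (with F(1) = F(2) = 1) (Fibonacci index) → 1, 1, 2, 3, 5 → 5 (decimal)
31 × 5 = 155
Convert 五 (Chinese numeral) → 5 (decimal)
155 ÷ 5 = 31
31 × 2 = 62
62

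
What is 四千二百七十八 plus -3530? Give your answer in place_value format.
Convert 四千二百七十八 (Chinese numeral) → 4×1000 + 2×100 + 7×10 + 8 = 4278 (decimal)
Compute 4278 + -3530 = 748
Convert 748 (decimal) → 748 = 7×100 + 4×10 + 8 → 7 hundreds, 4 tens, 8 ones (place-value notation)
7 hundreds, 4 tens, 8 ones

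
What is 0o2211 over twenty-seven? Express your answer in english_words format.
Convert 0o2211 (octal) → 2×512 + 2×64 + 1×8 + 1 = 1161 (decimal)
Convert twenty-seven (English words) → 27 (decimal)
Compute 1161 ÷ 27 = 43
Convert 43 (decimal) → forty-three (English words)
forty-three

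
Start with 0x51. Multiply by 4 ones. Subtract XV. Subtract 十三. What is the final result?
Convert 0x51 (hexadecimal) → 5×16 + 1 = 81 (decimal)
Start: 81
Convert 4 ones (place-value notation) → 4 (decimal)
81 × 4 = 324
Convert XV (Roman numeral) → 10 + 5 = 15 (decimal)
324 - 15 = 309
Convert 十三 (Chinese numeral) → 1×10 + 3 = 13 (decimal)
309 - 13 = 296
296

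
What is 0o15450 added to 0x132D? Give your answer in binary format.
Convert 0o15450 (octal) → 1×4096 + 5×512 + 4×64 + 5×8 = 6952 (decimal)
Convert 0x132D (hexadecimal) → 1×4096 + 3×256 + 2×16 + 13 = 4909 (decimal)
Compute 6952 + 4909 = 11861
Convert 11861 (decimal) → 11861 = 8192 + 2048 + 1024 + 512 + 64 + 16 + 4 + 1 → 0b10111001010101 (binary)
0b10111001010101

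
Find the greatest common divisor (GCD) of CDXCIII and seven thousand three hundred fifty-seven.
Convert CDXCIII (Roman numeral) → 400 + 90 + 1 + 1 + 1 = 493 (decimal)
Convert seven thousand three hundred fifty-seven (English words) → 7×1000 + 3×100 + 57 = 7357 (decimal)
Compute gcd(493, 7357) = 1
1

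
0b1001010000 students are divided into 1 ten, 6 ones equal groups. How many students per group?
Convert 0b1001010000 (binary) → 512 + 64 + 16 = 592 (decimal)
Convert 1 ten, 6 ones (place-value notation) → 1×10 + 6 = 16 (decimal)
Compute 592 ÷ 16 = 37
37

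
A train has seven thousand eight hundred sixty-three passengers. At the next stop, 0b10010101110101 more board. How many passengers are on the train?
Convert seven thousand eight hundred sixty-three (English words) → 7×1000 + 8×100 + 63 = 7863 (decimal)
Convert 0b10010101110101 (binary) → 8192 + 1024 + 256 + 64 + 32 + 16 + 4 + 1 = 9589 (decimal)
Compute 7863 + 9589 = 17452
17452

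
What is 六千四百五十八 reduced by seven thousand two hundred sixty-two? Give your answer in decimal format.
Convert 六千四百五十八 (Chinese numeral) → 6×1000 + 4×100 + 5×10 + 8 = 6458 (decimal)
Convert seven thousand two hundred sixty-two (English words) → 7×1000 + 2×100 + 62 = 7262 (decimal)
Compute 6458 - 7262 = -804
-804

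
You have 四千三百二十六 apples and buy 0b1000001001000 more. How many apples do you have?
Convert 四千三百二十六 (Chinese numeral) → 4×1000 + 3×100 + 2×10 + 6 = 4326 (decimal)
Convert 0b1000001001000 (binary) → 4096 + 64 + 8 = 4168 (decimal)
Compute 4326 + 4168 = 8494
8494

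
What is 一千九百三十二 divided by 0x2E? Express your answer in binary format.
Convert 一千九百三十二 (Chinese numeral) → 1×1000 + 9×100 + 3×10 + 2 = 1932 (decimal)
Convert 0x2E (hexadecimal) → 2×16 + 14 = 46 (decimal)
Compute 1932 ÷ 46 = 42
Convert 42 (decimal) → 42 = 32 + 8 + 2 → 0b101010 (binary)
0b101010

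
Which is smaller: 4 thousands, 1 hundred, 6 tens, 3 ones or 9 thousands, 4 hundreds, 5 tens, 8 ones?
Convert 4 thousands, 1 hundred, 6 tens, 3 ones (place-value notation) → 4×1000 + 1×100 + 6×10 + 3 = 4163 (decimal)
Convert 9 thousands, 4 hundreds, 5 tens, 8 ones (place-value notation) → 9×1000 + 4×100 + 5×10 + 8 = 9458 (decimal)
Compare 4163 vs 9458: smaller = 4163
4163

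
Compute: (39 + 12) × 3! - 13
Convert 3! (factorial) → 6 (decimal)
Expression in decimal: (39 + 12) × 6 - 13
Parentheses first: 39 + 12 = 51
Multiply: 51 × 6 = 306
Subtract: 306 - 13 = 293
293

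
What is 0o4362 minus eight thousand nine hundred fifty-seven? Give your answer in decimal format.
Convert 0o4362 (octal) → 4×512 + 3×64 + 6×8 + 2 = 2290 (decimal)
Convert eight thousand nine hundred fifty-seven (English words) → 8×1000 + 9×100 + 57 = 8957 (decimal)
Compute 2290 - 8957 = -6667
-6667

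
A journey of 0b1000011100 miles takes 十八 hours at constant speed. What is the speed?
Convert 0b1000011100 (binary) → 512 + 16 + 8 + 4 = 540 (decimal)
Convert 十八 (Chinese numeral) → 1×10 + 8 = 18 (decimal)
Compute 540 ÷ 18 = 30
30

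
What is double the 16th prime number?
The 16th prime number = 53
Compute 53 × 2 = 106
106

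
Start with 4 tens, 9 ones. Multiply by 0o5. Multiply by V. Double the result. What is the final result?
Convert 4 tens, 9 ones (place-value notation) → 4×10 + 9 = 49 (decimal)
Start: 49
Convert 0o5 (octal) → 5 (decimal)
49 × 5 = 245
Convert V (Roman numeral) → 5 (decimal)
245 × 5 = 1225
1225 × 2 = 2450
2450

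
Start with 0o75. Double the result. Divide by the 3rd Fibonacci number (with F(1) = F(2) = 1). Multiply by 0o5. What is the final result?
Convert 0o75 (octal) → 7×8 + 5 = 61 (decimal)
Start: 61
61 × 2 = 122
Convert the 3rd Fibonacci number (with F(1) = F(2) = 1) (Fibonacci index) → 1, 1, 2 → 2 (decimal)
122 ÷ 2 = 61
Convert 0o5 (octal) → 5 (decimal)
61 × 5 = 305
305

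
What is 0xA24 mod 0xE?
Convert 0xA24 (hexadecimal) → 10×256 + 2×16 + 4 = 2596 (decimal)
Convert 0xE (hexadecimal) → 14 (decimal)
Compute 2596 mod 14 = 6
6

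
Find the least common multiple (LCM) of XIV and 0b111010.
Convert XIV (Roman numeral) → 10 + 4 = 14 (decimal)
Convert 0b111010 (binary) → 32 + 16 + 8 + 2 = 58 (decimal)
Compute lcm(14, 58) = 406
406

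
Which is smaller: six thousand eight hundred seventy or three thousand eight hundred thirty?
Convert six thousand eight hundred seventy (English words) → 6×1000 + 8×100 + 70 = 6870 (decimal)
Convert three thousand eight hundred thirty (English words) → 3×1000 + 8×100 + 30 = 3830 (decimal)
Compare 6870 vs 3830: smaller = 3830
3830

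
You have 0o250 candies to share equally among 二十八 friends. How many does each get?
Convert 0o250 (octal) → 2×64 + 5×8 = 168 (decimal)
Convert 二十八 (Chinese numeral) → 2×10 + 8 = 28 (decimal)
Compute 168 ÷ 28 = 6
6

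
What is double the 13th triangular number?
The 13th triangular number = 13×14/2 = 91
Compute 91 × 2 = 182
182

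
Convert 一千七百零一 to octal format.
Convert 一千七百零一 (Chinese numeral) → 1×1000 + 7×100 + 1 = 1701 (decimal)
Convert 1701 (decimal) → 1701 = 3×512 + 2×64 + 4×8 + 5 → 0o3245 (octal)
0o3245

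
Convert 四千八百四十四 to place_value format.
Convert 四千八百四十四 (Chinese numeral) → 4×1000 + 8×100 + 4×10 + 4 = 4844 (decimal)
Convert 4844 (decimal) → 4844 = 4×1000 + 8×100 + 4×10 + 4 → 4 thousands, 8 hundreds, 4 tens, 4 ones (place-value notation)
4 thousands, 8 hundreds, 4 tens, 4 ones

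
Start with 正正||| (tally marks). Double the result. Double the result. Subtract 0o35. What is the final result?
Convert 正正||| (tally marks) → 5 + 5 + 3 = 13 (decimal)
Start: 13
13 × 2 = 26
26 × 2 = 52
Convert 0o35 (octal) → 3×8 + 5 = 29 (decimal)
52 - 29 = 23
23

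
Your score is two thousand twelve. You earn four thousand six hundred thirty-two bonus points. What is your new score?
Convert two thousand twelve (English words) → 2×1000 + 12 = 2012 (decimal)
Convert four thousand six hundred thirty-two (English words) → 4×1000 + 6×100 + 32 = 4632 (decimal)
Compute 2012 + 4632 = 6644
6644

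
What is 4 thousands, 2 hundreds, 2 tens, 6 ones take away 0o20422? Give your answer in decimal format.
Convert 4 thousands, 2 hundreds, 2 tens, 6 ones (place-value notation) → 4×1000 + 2×100 + 2×10 + 6 = 4226 (decimal)
Convert 0o20422 (octal) → 2×4096 + 4×64 + 2×8 + 2 = 8466 (decimal)
Compute 4226 - 8466 = -4240
-4240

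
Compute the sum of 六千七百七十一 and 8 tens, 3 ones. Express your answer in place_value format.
Convert 六千七百七十一 (Chinese numeral) → 6×1000 + 7×100 + 7×10 + 1 = 6771 (decimal)
Convert 8 tens, 3 ones (place-value notation) → 8×10 + 3 = 83 (decimal)
Compute 6771 + 83 = 6854
Convert 6854 (decimal) → 6854 = 6×1000 + 8×100 + 5×10 + 4 → 6 thousands, 8 hundreds, 5 tens, 4 ones (place-value notation)
6 thousands, 8 hundreds, 5 tens, 4 ones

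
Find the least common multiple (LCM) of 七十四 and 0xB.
Convert 七十四 (Chinese numeral) → 7×10 + 4 = 74 (decimal)
Convert 0xB (hexadecimal) → 11 (decimal)
Compute lcm(74, 11) = 814
814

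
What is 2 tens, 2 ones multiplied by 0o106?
Convert 2 tens, 2 ones (place-value notation) → 2×10 + 2 = 22 (decimal)
Convert 0o106 (octal) → 1×64 + 6 = 70 (decimal)
Compute 22 × 70 = 1540
1540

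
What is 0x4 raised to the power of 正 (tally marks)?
Convert 0x4 (hexadecimal) → 4 (decimal)
Convert 正 (tally marks) → 5 (decimal)
Compute 4 ^ 5 = 1024
1024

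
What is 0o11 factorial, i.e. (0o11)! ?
Convert 0o11 (octal) → 1×8 + 1 = 9 (decimal)
Compute 9! = 362880
362880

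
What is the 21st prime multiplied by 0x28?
Convert the 21st prime (prime index) → 73 (decimal)
Convert 0x28 (hexadecimal) → 2×16 + 8 = 40 (decimal)
Compute 73 × 40 = 2920
2920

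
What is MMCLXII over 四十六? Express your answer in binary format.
Convert MMCLXII (Roman numeral) → 1000 + 1000 + 100 + 50 + 10 + 1 + 1 = 2162 (decimal)
Convert 四十六 (Chinese numeral) → 4×10 + 6 = 46 (decimal)
Compute 2162 ÷ 46 = 47
Convert 47 (decimal) → 47 = 32 + 8 + 4 + 2 + 1 → 0b101111 (binary)
0b101111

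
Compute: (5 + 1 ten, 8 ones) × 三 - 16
Convert 1 ten, 8 ones (place-value notation) → 1×10 + 8 = 18 (decimal)
Convert 三 (Chinese numeral) → 3 (decimal)
Expression in decimal: (5 + 18) × 3 - 16
Parentheses first: 5 + 18 = 23
Multiply: 23 × 3 = 69
Subtract: 69 - 16 = 53
53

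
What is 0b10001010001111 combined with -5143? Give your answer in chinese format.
Convert 0b10001010001111 (binary) → 8192 + 512 + 128 + 8 + 4 + 2 + 1 = 8847 (decimal)
Compute 8847 + -5143 = 3704
Convert 3704 (decimal) → 3704 = 3×1000 + 7×100 + 4 → 三千七百零四 (Chinese numeral)
三千七百零四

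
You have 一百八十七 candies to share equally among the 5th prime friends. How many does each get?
Convert 一百八十七 (Chinese numeral) → 1×100 + 8×10 + 7 = 187 (decimal)
Convert the 5th prime (prime index) → 11 (decimal)
Compute 187 ÷ 11 = 17
17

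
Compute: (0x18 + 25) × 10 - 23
Convert 0x18 (hexadecimal) → 1×16 + 8 = 24 (decimal)
Expression in decimal: (24 + 25) × 10 - 23
Parentheses first: 24 + 25 = 49
Multiply: 49 × 10 = 490
Subtract: 490 - 23 = 467
467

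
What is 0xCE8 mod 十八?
Convert 0xCE8 (hexadecimal) → 12×256 + 14×16 + 8 = 3304 (decimal)
Convert 十八 (Chinese numeral) → 1×10 + 8 = 18 (decimal)
Compute 3304 mod 18 = 10
10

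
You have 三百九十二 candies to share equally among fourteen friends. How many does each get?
Convert 三百九十二 (Chinese numeral) → 3×100 + 9×10 + 2 = 392 (decimal)
Convert fourteen (English words) → 14 (decimal)
Compute 392 ÷ 14 = 28
28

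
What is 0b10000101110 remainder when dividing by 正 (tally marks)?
Convert 0b10000101110 (binary) → 1024 + 32 + 8 + 4 + 2 = 1070 (decimal)
Convert 正 (tally marks) → 5 (decimal)
Compute 1070 mod 5 = 0
0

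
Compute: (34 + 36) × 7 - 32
Parentheses first: 34 + 36 = 70
Multiply: 70 × 7 = 490
Subtract: 490 - 32 = 458
458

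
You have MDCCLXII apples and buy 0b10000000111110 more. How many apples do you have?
Convert MDCCLXII (Roman numeral) → 1000 + 500 + 100 + 100 + 50 + 10 + 1 + 1 = 1762 (decimal)
Convert 0b10000000111110 (binary) → 8192 + 32 + 16 + 8 + 4 + 2 = 8254 (decimal)
Compute 1762 + 8254 = 10016
10016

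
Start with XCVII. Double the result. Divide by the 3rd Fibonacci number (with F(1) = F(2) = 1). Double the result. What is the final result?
Convert XCVII (Roman numeral) → 90 + 5 + 1 + 1 = 97 (decimal)
Start: 97
97 × 2 = 194
Convert the 3rd Fibonacci number (with F(1) = F(2) = 1) (Fibonacci index) → 1, 1, 2 → 2 (decimal)
194 ÷ 2 = 97
97 × 2 = 194
194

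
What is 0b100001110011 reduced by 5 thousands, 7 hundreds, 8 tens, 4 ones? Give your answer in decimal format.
Convert 0b100001110011 (binary) → 2048 + 64 + 32 + 16 + 2 + 1 = 2163 (decimal)
Convert 5 thousands, 7 hundreds, 8 tens, 4 ones (place-value notation) → 5×1000 + 7×100 + 8×10 + 4 = 5784 (decimal)
Compute 2163 - 5784 = -3621
-3621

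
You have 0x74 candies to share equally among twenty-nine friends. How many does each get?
Convert 0x74 (hexadecimal) → 7×16 + 4 = 116 (decimal)
Convert twenty-nine (English words) → 29 (decimal)
Compute 116 ÷ 29 = 4
4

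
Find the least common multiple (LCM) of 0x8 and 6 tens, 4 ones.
Convert 0x8 (hexadecimal) → 8 (decimal)
Convert 6 tens, 4 ones (place-value notation) → 6×10 + 4 = 64 (decimal)
Compute lcm(8, 64) = 64
64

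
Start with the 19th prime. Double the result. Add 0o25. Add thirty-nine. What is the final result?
Convert the 19th prime (prime index) → 67 (decimal)
Start: 67
67 × 2 = 134
Convert 0o25 (octal) → 2×8 + 5 = 21 (decimal)
134 + 21 = 155
Convert thirty-nine (English words) → 39 (decimal)
155 + 39 = 194
194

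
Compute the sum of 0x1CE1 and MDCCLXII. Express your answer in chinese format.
Convert 0x1CE1 (hexadecimal) → 1×4096 + 12×256 + 14×16 + 1 = 7393 (decimal)
Convert MDCCLXII (Roman numeral) → 1000 + 500 + 100 + 100 + 50 + 10 + 1 + 1 = 1762 (decimal)
Compute 7393 + 1762 = 9155
Convert 9155 (decimal) → 9155 = 9×1000 + 1×100 + 5×10 + 5 → 九千一百五十五 (Chinese numeral)
九千一百五十五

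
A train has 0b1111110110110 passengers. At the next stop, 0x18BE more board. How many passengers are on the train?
Convert 0b1111110110110 (binary) → 4096 + 2048 + 1024 + 512 + 256 + 128 + 32 + 16 + 4 + 2 = 8118 (decimal)
Convert 0x18BE (hexadecimal) → 1×4096 + 8×256 + 11×16 + 14 = 6334 (decimal)
Compute 8118 + 6334 = 14452
14452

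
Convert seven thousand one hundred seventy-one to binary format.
Convert seven thousand one hundred seventy-one (English words) → 7×1000 + 1×100 + 71 = 7171 (decimal)
Convert 7171 (decimal) → 7171 = 4096 + 2048 + 1024 + 2 + 1 → 0b1110000000011 (binary)
0b1110000000011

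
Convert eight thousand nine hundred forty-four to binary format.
Convert eight thousand nine hundred forty-four (English words) → 8×1000 + 9×100 + 44 = 8944 (decimal)
Convert 8944 (decimal) → 8944 = 8192 + 512 + 128 + 64 + 32 + 16 → 0b10001011110000 (binary)
0b10001011110000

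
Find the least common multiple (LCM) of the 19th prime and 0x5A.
Convert the 19th prime (prime index) → 67 (decimal)
Convert 0x5A (hexadecimal) → 5×16 + 10 = 90 (decimal)
Compute lcm(67, 90) = 6030
6030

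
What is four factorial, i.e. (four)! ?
Convert four (English words) → 4 (decimal)
Compute 4! = 24
24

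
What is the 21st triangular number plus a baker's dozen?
The 21st triangular number = 21×22/2 = 231
Convert a baker's dozen (colloquial) → 13 (decimal)
Compute 231 + 13 = 244
244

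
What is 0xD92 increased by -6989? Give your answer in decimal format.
Convert 0xD92 (hexadecimal) → 13×256 + 9×16 + 2 = 3474 (decimal)
Compute 3474 + -6989 = -3515
-3515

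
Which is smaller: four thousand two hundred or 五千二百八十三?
Convert four thousand two hundred (English words) → 4×1000 + 2×100 = 4200 (decimal)
Convert 五千二百八十三 (Chinese numeral) → 5×1000 + 2×100 + 8×10 + 3 = 5283 (decimal)
Compare 4200 vs 5283: smaller = 4200
4200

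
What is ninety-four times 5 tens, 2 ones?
Convert ninety-four (English words) → 94 (decimal)
Convert 5 tens, 2 ones (place-value notation) → 5×10 + 2 = 52 (decimal)
Compute 94 × 52 = 4888
4888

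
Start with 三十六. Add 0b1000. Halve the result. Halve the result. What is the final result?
Convert 三十六 (Chinese numeral) → 3×10 + 6 = 36 (decimal)
Start: 36
Convert 0b1000 (binary) → 8 (decimal)
36 + 8 = 44
44 ÷ 2 = 22
22 ÷ 2 = 11
11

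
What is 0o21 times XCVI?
Convert 0o21 (octal) → 2×8 + 1 = 17 (decimal)
Convert XCVI (Roman numeral) → 90 + 5 + 1 = 96 (decimal)
Compute 17 × 96 = 1632
1632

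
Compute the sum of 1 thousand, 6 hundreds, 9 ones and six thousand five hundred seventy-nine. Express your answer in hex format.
Convert 1 thousand, 6 hundreds, 9 ones (place-value notation) → 1×1000 + 6×100 + 9 = 1609 (decimal)
Convert six thousand five hundred seventy-nine (English words) → 6×1000 + 5×100 + 79 = 6579 (decimal)
Compute 1609 + 6579 = 8188
Convert 8188 (decimal) → 8188 = 1×4096 + 15×256 + 15×16 + 12 → 0x1FFC (hexadecimal)
0x1FFC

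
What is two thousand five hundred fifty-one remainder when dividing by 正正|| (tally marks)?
Convert two thousand five hundred fifty-one (English words) → 2×1000 + 5×100 + 51 = 2551 (decimal)
Convert 正正|| (tally marks) → 5 + 5 + 2 = 12 (decimal)
Compute 2551 mod 12 = 7
7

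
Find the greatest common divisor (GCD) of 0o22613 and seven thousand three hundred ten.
Convert 0o22613 (octal) → 2×4096 + 2×512 + 6×64 + 1×8 + 3 = 9611 (decimal)
Convert seven thousand three hundred ten (English words) → 7×1000 + 3×100 + 10 = 7310 (decimal)
Compute gcd(9611, 7310) = 1
1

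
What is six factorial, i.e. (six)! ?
Convert six (English words) → 6 (decimal)
Compute 6! = 720
720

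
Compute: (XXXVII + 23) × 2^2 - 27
Convert XXXVII (Roman numeral) → 10 + 10 + 10 + 5 + 1 + 1 = 37 (decimal)
Convert 2^2 (power) → 4 (decimal)
Expression in decimal: (37 + 23) × 4 - 27
Parentheses first: 37 + 23 = 60
Multiply: 60 × 4 = 240
Subtract: 240 - 27 = 213
213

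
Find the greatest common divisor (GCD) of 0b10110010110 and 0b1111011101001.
Convert 0b10110010110 (binary) → 1024 + 256 + 128 + 16 + 4 + 2 = 1430 (decimal)
Convert 0b1111011101001 (binary) → 4096 + 2048 + 1024 + 512 + 128 + 64 + 32 + 8 + 1 = 7913 (decimal)
Compute gcd(1430, 7913) = 1
1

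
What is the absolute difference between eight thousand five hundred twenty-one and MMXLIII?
Convert eight thousand five hundred twenty-one (English words) → 8×1000 + 5×100 + 21 = 8521 (decimal)
Convert MMXLIII (Roman numeral) → 1000 + 1000 + 40 + 1 + 1 + 1 = 2043 (decimal)
Compute |8521 - 2043| = 6478
6478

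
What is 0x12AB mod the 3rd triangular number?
Convert 0x12AB (hexadecimal) → 1×4096 + 2×256 + 10×16 + 11 = 4779 (decimal)
Convert the 3rd triangular number (triangular index) → 3×4/2 = 6 (decimal)
Compute 4779 mod 6 = 3
3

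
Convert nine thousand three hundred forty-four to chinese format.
Convert nine thousand three hundred forty-four (English words) → 9×1000 + 3×100 + 44 = 9344 (decimal)
Convert 9344 (decimal) → 9344 = 9×1000 + 3×100 + 4×10 + 4 → 九千三百四十四 (Chinese numeral)
九千三百四十四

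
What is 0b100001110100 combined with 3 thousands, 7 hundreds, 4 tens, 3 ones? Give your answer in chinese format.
Convert 0b100001110100 (binary) → 2048 + 64 + 32 + 16 + 4 = 2164 (decimal)
Convert 3 thousands, 7 hundreds, 4 tens, 3 ones (place-value notation) → 3×1000 + 7×100 + 4×10 + 3 = 3743 (decimal)
Compute 2164 + 3743 = 5907
Convert 5907 (decimal) → 5907 = 5×1000 + 9×100 + 7 → 五千九百零七 (Chinese numeral)
五千九百零七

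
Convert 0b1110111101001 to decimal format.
Convert 0b1110111101001 (binary) → 4096 + 2048 + 1024 + 256 + 128 + 64 + 32 + 8 + 1 = 7657 (decimal)
7657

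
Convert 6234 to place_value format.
Convert 6234 (decimal) → 6234 = 6×1000 + 2×100 + 3×10 + 4 → 6 thousands, 2 hundreds, 3 tens, 4 ones (place-value notation)
6 thousands, 2 hundreds, 3 tens, 4 ones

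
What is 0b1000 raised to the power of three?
Convert 0b1000 (binary) → 8 (decimal)
Convert three (English words) → 3 (decimal)
Compute 8 ^ 3 = 512
512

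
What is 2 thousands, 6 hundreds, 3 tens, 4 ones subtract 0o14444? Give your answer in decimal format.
Convert 2 thousands, 6 hundreds, 3 tens, 4 ones (place-value notation) → 2×1000 + 6×100 + 3×10 + 4 = 2634 (decimal)
Convert 0o14444 (octal) → 1×4096 + 4×512 + 4×64 + 4×8 + 4 = 6436 (decimal)
Compute 2634 - 6436 = -3802
-3802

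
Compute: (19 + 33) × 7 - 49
Parentheses first: 19 + 33 = 52
Multiply: 52 × 7 = 364
Subtract: 364 - 49 = 315
315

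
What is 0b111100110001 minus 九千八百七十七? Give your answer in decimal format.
Convert 0b111100110001 (binary) → 2048 + 1024 + 512 + 256 + 32 + 16 + 1 = 3889 (decimal)
Convert 九千八百七十七 (Chinese numeral) → 9×1000 + 8×100 + 7×10 + 7 = 9877 (decimal)
Compute 3889 - 9877 = -5988
-5988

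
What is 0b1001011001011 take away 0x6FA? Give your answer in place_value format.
Convert 0b1001011001011 (binary) → 4096 + 512 + 128 + 64 + 8 + 2 + 1 = 4811 (decimal)
Convert 0x6FA (hexadecimal) → 6×256 + 15×16 + 10 = 1786 (decimal)
Compute 4811 - 1786 = 3025
Convert 3025 (decimal) → 3025 = 3×1000 + 2×10 + 5 → 3 thousands, 2 tens, 5 ones (place-value notation)
3 thousands, 2 tens, 5 ones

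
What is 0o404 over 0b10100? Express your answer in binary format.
Convert 0o404 (octal) → 4×64 + 4 = 260 (decimal)
Convert 0b10100 (binary) → 16 + 4 = 20 (decimal)
Compute 260 ÷ 20 = 13
Convert 13 (decimal) → 13 = 8 + 4 + 1 → 0b1101 (binary)
0b1101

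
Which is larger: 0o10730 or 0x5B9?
Convert 0o10730 (octal) → 1×4096 + 7×64 + 3×8 = 4568 (decimal)
Convert 0x5B9 (hexadecimal) → 5×256 + 11×16 + 9 = 1465 (decimal)
Compare 4568 vs 1465: larger = 4568
4568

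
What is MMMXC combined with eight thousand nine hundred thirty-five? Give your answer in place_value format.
Convert MMMXC (Roman numeral) → 1000 + 1000 + 1000 + 90 = 3090 (decimal)
Convert eight thousand nine hundred thirty-five (English words) → 8×1000 + 9×100 + 35 = 8935 (decimal)
Compute 3090 + 8935 = 12025
Convert 12025 (decimal) → 12025 = 12×1000 + 2×10 + 5 → 12 thousands, 2 tens, 5 ones (place-value notation)
12 thousands, 2 tens, 5 ones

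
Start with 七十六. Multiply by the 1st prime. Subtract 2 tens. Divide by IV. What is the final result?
Convert 七十六 (Chinese numeral) → 7×10 + 6 = 76 (decimal)
Start: 76
Convert the 1st prime (prime index) → 2 (decimal)
76 × 2 = 152
Convert 2 tens (place-value notation) → 2×10 = 20 (decimal)
152 - 20 = 132
Convert IV (Roman numeral) → 4 (decimal)
132 ÷ 4 = 33
33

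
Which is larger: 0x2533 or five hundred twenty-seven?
Convert 0x2533 (hexadecimal) → 2×4096 + 5×256 + 3×16 + 3 = 9523 (decimal)
Convert five hundred twenty-seven (English words) → 5×100 + 27 = 527 (decimal)
Compare 9523 vs 527: larger = 9523
9523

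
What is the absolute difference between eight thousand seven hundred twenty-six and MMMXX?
Convert eight thousand seven hundred twenty-six (English words) → 8×1000 + 7×100 + 26 = 8726 (decimal)
Convert MMMXX (Roman numeral) → 1000 + 1000 + 1000 + 10 + 10 = 3020 (decimal)
Compute |8726 - 3020| = 5706
5706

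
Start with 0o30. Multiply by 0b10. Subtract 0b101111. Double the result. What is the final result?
Convert 0o30 (octal) → 3×8 = 24 (decimal)
Start: 24
Convert 0b10 (binary) → 2 (decimal)
24 × 2 = 48
Convert 0b101111 (binary) → 32 + 8 + 4 + 2 + 1 = 47 (decimal)
48 - 47 = 1
1 × 2 = 2
2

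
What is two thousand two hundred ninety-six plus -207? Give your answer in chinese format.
Convert two thousand two hundred ninety-six (English words) → 2×1000 + 2×100 + 96 = 2296 (decimal)
Compute 2296 + -207 = 2089
Convert 2089 (decimal) → 2089 = 2×1000 + 8×10 + 9 → 二千零八十九 (Chinese numeral)
二千零八十九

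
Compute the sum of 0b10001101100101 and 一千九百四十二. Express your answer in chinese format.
Convert 0b10001101100101 (binary) → 8192 + 512 + 256 + 64 + 32 + 4 + 1 = 9061 (decimal)
Convert 一千九百四十二 (Chinese numeral) → 1×1000 + 9×100 + 4×10 + 2 = 1942 (decimal)
Compute 9061 + 1942 = 11003
Convert 11003 (decimal) → 11003 = 1×10000 + 1×1000 + 3 → 一万一千零三 (Chinese numeral)
一万一千零三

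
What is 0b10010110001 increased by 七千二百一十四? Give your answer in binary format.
Convert 0b10010110001 (binary) → 1024 + 128 + 32 + 16 + 1 = 1201 (decimal)
Convert 七千二百一十四 (Chinese numeral) → 7×1000 + 2×100 + 1×10 + 4 = 7214 (decimal)
Compute 1201 + 7214 = 8415
Convert 8415 (decimal) → 8415 = 8192 + 128 + 64 + 16 + 8 + 4 + 2 + 1 → 0b10000011011111 (binary)
0b10000011011111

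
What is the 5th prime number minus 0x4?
The 5th prime number = 11
Convert 0x4 (hexadecimal) → 4 (decimal)
Compute 11 - 4 = 7
7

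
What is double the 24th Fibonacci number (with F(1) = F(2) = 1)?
The 24th Fibonacci number (with F(1) = F(2) = 1) = 46368
Compute 46368 × 2 = 92736
92736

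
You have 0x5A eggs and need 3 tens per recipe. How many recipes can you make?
Convert 0x5A (hexadecimal) → 5×16 + 10 = 90 (decimal)
Convert 3 tens (place-value notation) → 3×10 = 30 (decimal)
Compute 90 ÷ 30 = 3
3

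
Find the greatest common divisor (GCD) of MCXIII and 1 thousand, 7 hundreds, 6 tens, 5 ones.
Convert MCXIII (Roman numeral) → 1000 + 100 + 10 + 1 + 1 + 1 = 1113 (decimal)
Convert 1 thousand, 7 hundreds, 6 tens, 5 ones (place-value notation) → 1×1000 + 7×100 + 6×10 + 5 = 1765 (decimal)
Compute gcd(1113, 1765) = 1
1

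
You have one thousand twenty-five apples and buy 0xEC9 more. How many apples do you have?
Convert one thousand twenty-five (English words) → 1×1000 + 25 = 1025 (decimal)
Convert 0xEC9 (hexadecimal) → 14×256 + 12×16 + 9 = 3785 (decimal)
Compute 1025 + 3785 = 4810
4810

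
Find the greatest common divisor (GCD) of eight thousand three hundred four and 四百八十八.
Convert eight thousand three hundred four (English words) → 8×1000 + 3×100 + 4 = 8304 (decimal)
Convert 四百八十八 (Chinese numeral) → 4×100 + 8×10 + 8 = 488 (decimal)
Compute gcd(8304, 488) = 8
8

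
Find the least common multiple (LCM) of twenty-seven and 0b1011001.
Convert twenty-seven (English words) → 27 (decimal)
Convert 0b1011001 (binary) → 64 + 16 + 8 + 1 = 89 (decimal)
Compute lcm(27, 89) = 2403
2403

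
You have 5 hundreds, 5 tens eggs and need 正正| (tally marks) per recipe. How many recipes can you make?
Convert 5 hundreds, 5 tens (place-value notation) → 5×100 + 5×10 = 550 (decimal)
Convert 正正| (tally marks) → 5 + 5 + 1 = 11 (decimal)
Compute 550 ÷ 11 = 50
50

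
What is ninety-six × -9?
Convert ninety-six (English words) → 96 (decimal)
Compute 96 × -9 = -864
-864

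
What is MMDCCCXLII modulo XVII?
Convert MMDCCCXLII (Roman numeral) → 1000 + 1000 + 500 + 100 + 100 + 100 + 40 + 1 + 1 = 2842 (decimal)
Convert XVII (Roman numeral) → 10 + 5 + 1 + 1 = 17 (decimal)
Compute 2842 mod 17 = 3
3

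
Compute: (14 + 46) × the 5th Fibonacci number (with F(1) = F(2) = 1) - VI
Convert the 5th Fibonacci number (with F(1) = F(2) = 1) (Fibonacci index) → 1, 1, 2, 3, 5 → 5 (decimal)
Convert VI (Roman numeral) → 5 + 1 = 6 (decimal)
Expression in decimal: (14 + 46) × 5 - 6
Parentheses first: 14 + 46 = 60
Multiply: 60 × 5 = 300
Subtract: 300 - 6 = 294
294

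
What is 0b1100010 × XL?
Convert 0b1100010 (binary) → 64 + 32 + 2 = 98 (decimal)
Convert XL (Roman numeral) → 40 (decimal)
Compute 98 × 40 = 3920
3920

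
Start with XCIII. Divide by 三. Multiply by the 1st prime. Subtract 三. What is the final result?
Convert XCIII (Roman numeral) → 90 + 1 + 1 + 1 = 93 (decimal)
Start: 93
Convert 三 (Chinese numeral) → 3 (decimal)
93 ÷ 3 = 31
Convert the 1st prime (prime index) → 2 (decimal)
31 × 2 = 62
Convert 三 (Chinese numeral) → 3 (decimal)
62 - 3 = 59
59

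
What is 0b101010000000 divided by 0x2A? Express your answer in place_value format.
Convert 0b101010000000 (binary) → 2048 + 512 + 128 = 2688 (decimal)
Convert 0x2A (hexadecimal) → 2×16 + 10 = 42 (decimal)
Compute 2688 ÷ 42 = 64
Convert 64 (decimal) → 64 = 6×10 + 4 → 6 tens, 4 ones (place-value notation)
6 tens, 4 ones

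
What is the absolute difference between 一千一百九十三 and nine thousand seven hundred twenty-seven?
Convert 一千一百九十三 (Chinese numeral) → 1×1000 + 1×100 + 9×10 + 3 = 1193 (decimal)
Convert nine thousand seven hundred twenty-seven (English words) → 9×1000 + 7×100 + 27 = 9727 (decimal)
Compute |1193 - 9727| = 8534
8534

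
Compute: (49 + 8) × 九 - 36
Convert 九 (Chinese numeral) → 9 (decimal)
Expression in decimal: (49 + 8) × 9 - 36
Parentheses first: 49 + 8 = 57
Multiply: 57 × 9 = 513
Subtract: 513 - 36 = 477
477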